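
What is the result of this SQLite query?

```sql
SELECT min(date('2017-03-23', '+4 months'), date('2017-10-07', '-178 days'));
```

date('2017-03-23', '+4 months') → 2017-07-23.
date('2017-10-07', '-178 days') → 2017-04-12.
Earlier of the two is 2017-04-12.

2017-04-12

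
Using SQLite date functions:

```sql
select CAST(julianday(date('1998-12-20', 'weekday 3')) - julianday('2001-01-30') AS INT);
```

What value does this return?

`weekday 3` advances to the next Wednesday; 1998-12-20 is a Sunday, so it moves forward to 1998-12-23.
8 days remain in December 1998 after the 23rd (31 − 23).
Full months from January 1999 through December 2000 contribute their day counts.
Then 30 days into January 2001.
Total: 8 + 31 + 28 + 31 + 30 + 31 + 30 + 31 + 31 + 30 + 31 + 30 + 31 + 31 + 29 + 31 + 30 + 31 + 30 + 31 + 31 + 30 + 31 + 30 + 31 + 30 = 769.
The subtraction is earlier − later, so the result is −769 → -769.

-769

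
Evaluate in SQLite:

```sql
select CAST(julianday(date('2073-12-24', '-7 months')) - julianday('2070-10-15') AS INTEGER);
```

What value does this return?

Adding -7 months to 2073-12-24 gives 2073-05-24.
16 days remain in October 2070 after the 15th (31 − 15).
Full months from November 2070 through April 2073 contribute their day counts.
Then 24 days into May 2073.
Total: 16 + 30 + 31 + 31 + 28 + 31 + 30 + 31 + 30 + 31 + 31 + 30 + 31 + 30 + 31 + 31 + 29 + 31 + 30 + 31 + 30 + 31 + 31 + 30 + 31 + 30 + 31 + 31 + 28 + 31 + 30 + 24 = 952.

952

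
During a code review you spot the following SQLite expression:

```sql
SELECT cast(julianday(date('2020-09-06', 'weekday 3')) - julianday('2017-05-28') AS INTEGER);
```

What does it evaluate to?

`weekday 3` advances to the next Wednesday; 2020-09-06 is a Sunday, so it moves forward to 2020-09-09.
3 days remain in May 2017 after the 28th (31 − 28).
Full months from June 2017 through August 2020 contribute their day counts.
Then 9 days into September 2020.
Total: 3 + 30 + 31 + 31 + 30 + 31 + 30 + 31 + 31 + 28 + 31 + 30 + 31 + 30 + 31 + 31 + 30 + 31 + 30 + 31 + 31 + 28 + 31 + 30 + 31 + 30 + 31 + 31 + 30 + 31 + 30 + 31 + 31 + 29 + 31 + 30 + 31 + 30 + 31 + 31 + 9 = 1200.

1200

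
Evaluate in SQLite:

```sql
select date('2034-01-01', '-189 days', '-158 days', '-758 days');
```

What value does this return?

2030-12-23

Applying '-189 days' to 2034-01-01: counting 189 days back gives 2033-06-26.
Applying '-158 days' to 2033-06-26: counting 158 days back gives 2033-01-19.
Applying '-758 days' to 2033-01-19: counting 758 days back gives 2030-12-23.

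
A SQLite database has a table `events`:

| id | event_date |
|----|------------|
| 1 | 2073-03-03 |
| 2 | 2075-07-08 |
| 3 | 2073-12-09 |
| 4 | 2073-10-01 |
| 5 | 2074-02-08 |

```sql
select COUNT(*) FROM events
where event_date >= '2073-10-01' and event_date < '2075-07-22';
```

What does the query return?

Rows in [2073-10-01, 2075-07-22): 2075-07-08, 2073-12-09, 2073-10-01, 2074-02-08 → 4 rows.

4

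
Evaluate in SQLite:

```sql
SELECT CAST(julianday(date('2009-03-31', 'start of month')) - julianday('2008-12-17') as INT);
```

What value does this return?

`start of month` rewinds 2009-03-31 to 2009-03-01.
14 days remain in December 2008 after the 17th (31 − 17).
January 2009: 31 days.
February 2009: 28 days.
Then 1 day into March 2009.
Total: 14 + 31 + 28 + 1 = 74.

74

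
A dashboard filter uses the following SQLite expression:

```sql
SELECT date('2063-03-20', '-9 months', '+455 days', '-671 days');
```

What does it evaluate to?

Adding -9 months to 2063-03-20 gives 2062-06-20.
Applying '+455 days' to 2062-06-20: counting 455 days forward gives 2063-09-18.
Applying '-671 days' to 2063-09-18: counting 671 days back gives 2061-11-16.

2061-11-16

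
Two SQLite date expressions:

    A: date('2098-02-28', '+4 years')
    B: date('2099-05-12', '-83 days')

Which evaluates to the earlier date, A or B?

A = 2102-02-28.
B = 2099-02-18.
B is earlier.

B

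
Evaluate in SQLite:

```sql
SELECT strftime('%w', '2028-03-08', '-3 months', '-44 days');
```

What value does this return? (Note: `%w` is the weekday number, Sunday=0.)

1

First apply '-3 months', '-44 days': 2028-03-08 → 2027-10-25.
2027-10-25 is a Monday; with Sunday=0 that is 1.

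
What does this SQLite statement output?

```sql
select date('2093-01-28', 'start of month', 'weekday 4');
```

`start of month` rewinds 2093-01-28 to 2093-01-01.
`weekday 4` advances to the next Thursday; 2093-01-01 is already a Thursday, so it stays at 2093-01-01.

2093-01-01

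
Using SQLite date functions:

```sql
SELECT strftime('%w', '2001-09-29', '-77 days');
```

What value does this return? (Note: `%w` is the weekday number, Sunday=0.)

First apply '-77 days': 2001-09-29 → 2001-07-14.
2001-07-14 is a Saturday; with Sunday=0 that is 6.

6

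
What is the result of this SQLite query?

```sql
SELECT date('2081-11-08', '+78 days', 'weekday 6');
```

Applying '+78 days' to 2081-11-08: counting 78 days forward gives 2082-01-25.
`weekday 6` advances to the next Saturday; 2082-01-25 is a Sunday, so it moves forward to 2082-01-31.

2082-01-31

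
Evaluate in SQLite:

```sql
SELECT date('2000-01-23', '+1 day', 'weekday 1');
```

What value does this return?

Advancing 1 more day within January lands on 2000-01-24.
`weekday 1` advances to the next Monday; 2000-01-24 is already a Monday, so it stays at 2000-01-24.

2000-01-24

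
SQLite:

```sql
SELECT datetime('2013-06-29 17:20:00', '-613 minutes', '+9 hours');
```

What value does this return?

2013-06-29 16:07:00

613 minutes = 10h 13m; -613 minutes from 2013-06-29 17:20:00 is 2013-06-29 07:07:00.
+9 hours from 2013-06-29 07:07:00 is 2013-06-29 16:07:00.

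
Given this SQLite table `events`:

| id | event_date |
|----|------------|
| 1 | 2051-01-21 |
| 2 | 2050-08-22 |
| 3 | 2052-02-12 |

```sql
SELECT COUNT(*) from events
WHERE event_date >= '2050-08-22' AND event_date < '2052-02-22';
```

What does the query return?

3

Rows in [2050-08-22, 2052-02-22): 2051-01-21, 2050-08-22, 2052-02-12 → 3 rows.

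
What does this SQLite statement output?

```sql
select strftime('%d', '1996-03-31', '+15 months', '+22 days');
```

23

First apply '+15 months', '+22 days': 1996-03-31 → 1997-07-23.
`%d` extracts the 2-digit day of month: 23.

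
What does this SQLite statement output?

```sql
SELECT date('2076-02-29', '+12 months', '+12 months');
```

Adding +12 months to 2076-02-29 targets 2077-02-29. February 2077 has only 28 days, so SQLite normalizes the 1-day overflow forward to 2077-03-01.
Adding +12 months to 2077-03-01 gives 2078-03-01.

2078-03-01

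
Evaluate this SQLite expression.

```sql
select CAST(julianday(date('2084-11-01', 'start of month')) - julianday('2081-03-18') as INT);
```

1324

`start of month` rewinds 2084-11-01 to 2084-11-01.
13 days remain in March 2081 after the 18th (31 − 18).
Full months from April 2081 through October 2084 contribute their day counts.
Then 1 day into November 2084.
Total: 13 + 30 + 31 + 30 + 31 + 31 + 30 + 31 + 30 + 31 + 31 + 28 + 31 + 30 + 31 + 30 + 31 + 31 + 30 + 31 + 30 + 31 + 31 + 28 + 31 + 30 + 31 + 30 + 31 + 31 + 30 + 31 + 30 + 31 + 31 + 29 + 31 + 30 + 31 + 30 + 31 + 31 + 30 + 31 + 1 = 1324.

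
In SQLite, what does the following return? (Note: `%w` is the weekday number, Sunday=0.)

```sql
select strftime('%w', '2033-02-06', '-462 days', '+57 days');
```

First apply '-462 days', '+57 days': 2033-02-06 → 2031-12-29.
2031-12-29 is a Monday; with Sunday=0 that is 1.

1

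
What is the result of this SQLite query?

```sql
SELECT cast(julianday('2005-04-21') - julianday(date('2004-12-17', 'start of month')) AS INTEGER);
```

`start of month` rewinds 2004-12-17 to 2004-12-01.
30 days remain in December 2004 after the 1st (31 − 1).
January 2005: 31 days.
February 2005: 28 days.
March 2005: 31 days.
Then 21 days into April 2005.
Total: 30 + 31 + 28 + 31 + 21 = 141.

141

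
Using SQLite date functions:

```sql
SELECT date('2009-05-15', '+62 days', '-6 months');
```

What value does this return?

2009-01-16

Applying '+62 days' to 2009-05-15: counting 62 days forward gives 2009-07-16.
Adding -6 months to 2009-07-16 gives 2009-01-16.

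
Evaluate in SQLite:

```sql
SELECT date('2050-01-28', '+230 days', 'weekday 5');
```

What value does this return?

2050-09-16

Applying '+230 days' to 2050-01-28: counting 230 days forward gives 2050-09-15.
`weekday 5` advances to the next Friday; 2050-09-15 is a Thursday, so it moves forward to 2050-09-16.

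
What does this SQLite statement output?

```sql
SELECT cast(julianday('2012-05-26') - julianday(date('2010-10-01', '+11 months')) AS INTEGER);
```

Adding +11 months to 2010-10-01 gives 2011-09-01.
29 days remain in September 2011 after the 1st (30 − 1).
Full months from October 2011 through April 2012 contribute their day counts.
Then 26 days into May 2012.
Total: 29 + 31 + 30 + 31 + 31 + 29 + 31 + 30 + 26 = 268.

268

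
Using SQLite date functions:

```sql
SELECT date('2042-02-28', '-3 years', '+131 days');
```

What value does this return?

2039-07-09

Adding -3 years to 2042-02-28 gives 2039-02-28.
Applying '+131 days' to 2039-02-28: counting 131 days forward gives 2039-07-09.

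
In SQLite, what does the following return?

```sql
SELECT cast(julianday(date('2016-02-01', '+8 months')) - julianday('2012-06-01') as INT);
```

1583

Adding +8 months to 2016-02-01 gives 2016-10-01.
29 days remain in June 2012 after the 1st (30 − 1).
Full months from July 2012 through September 2016 contribute their day counts.
Then 1 day into October 2016.
Total: 29 + 31 + 31 + 30 + 31 + 30 + 31 + 31 + 28 + 31 + 30 + 31 + 30 + 31 + 31 + 30 + 31 + 30 + 31 + 31 + 28 + 31 + 30 + 31 + 30 + 31 + 31 + 30 + 31 + 30 + 31 + 31 + 28 + 31 + 30 + 31 + 30 + 31 + 31 + 30 + 31 + 30 + 31 + 31 + 29 + 31 + 30 + 31 + 30 + 31 + 31 + 30 + 1 = 1583.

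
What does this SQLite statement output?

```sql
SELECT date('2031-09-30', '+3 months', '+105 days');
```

2032-04-13

Adding +3 months to 2031-09-30 gives 2031-12-30.
Applying '+105 days' to 2031-12-30: counting 105 days forward gives 2032-04-13.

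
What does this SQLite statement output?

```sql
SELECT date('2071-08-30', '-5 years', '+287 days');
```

Adding -5 years to 2071-08-30 gives 2066-08-30.
Applying '+287 days' to 2066-08-30: counting 287 days forward gives 2067-06-13.

2067-06-13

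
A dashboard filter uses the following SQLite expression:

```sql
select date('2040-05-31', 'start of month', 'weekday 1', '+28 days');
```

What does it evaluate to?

2040-06-04

`start of month` rewinds 2040-05-31 to 2040-05-01.
`weekday 1` advances to the next Monday; 2040-05-01 is a Tuesday, so it moves forward to 2040-05-07.
May 2040 has 31 days; 24 remain after the 7th, so 25 days reach 2040-06-01.
Advancing 3 more days within June lands on 2040-06-04.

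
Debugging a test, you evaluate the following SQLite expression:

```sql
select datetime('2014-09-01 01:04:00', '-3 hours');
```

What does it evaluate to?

2014-08-31 22:04:00

-3 hours from 2014-09-01 01:04:00 is 2014-08-31 22:04:00 (crosses midnight).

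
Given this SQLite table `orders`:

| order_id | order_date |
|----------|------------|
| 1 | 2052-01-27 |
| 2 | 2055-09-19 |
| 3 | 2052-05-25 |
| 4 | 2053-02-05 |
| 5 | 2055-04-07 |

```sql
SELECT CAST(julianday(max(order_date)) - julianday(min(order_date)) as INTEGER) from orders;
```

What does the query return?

1331

MIN = 2052-01-27, MAX = 2055-09-19.
4 days remain in January 2052 after the 27th (31 − 27).
Full months from February 2052 through August 2055 contribute their day counts.
Then 19 days into September 2055.
Total: 4 + 29 + 31 + 30 + 31 + 30 + 31 + 31 + 30 + 31 + 30 + 31 + 31 + 28 + 31 + 30 + 31 + 30 + 31 + 31 + 30 + 31 + 30 + 31 + 31 + 28 + 31 + 30 + 31 + 30 + 31 + 31 + 30 + 31 + 30 + 31 + 31 + 28 + 31 + 30 + 31 + 30 + 31 + 31 + 19 = 1331.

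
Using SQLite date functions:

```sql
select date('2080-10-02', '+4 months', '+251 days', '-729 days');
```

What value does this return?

2079-10-13

Adding +4 months to 2080-10-02 gives 2081-02-02.
Applying '+251 days' to 2081-02-02: counting 251 days forward gives 2081-10-11.
Applying '-729 days' to 2081-10-11: counting 729 days back gives 2079-10-13.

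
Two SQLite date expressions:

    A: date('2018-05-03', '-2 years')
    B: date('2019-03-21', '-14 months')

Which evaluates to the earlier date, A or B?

A

A = 2016-05-03.
B = 2018-01-21.
A is earlier.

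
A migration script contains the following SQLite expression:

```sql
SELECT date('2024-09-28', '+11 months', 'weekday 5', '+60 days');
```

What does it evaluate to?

Adding +11 months to 2024-09-28 gives 2025-08-28.
`weekday 5` advances to the next Friday; 2025-08-28 is a Thursday, so it moves forward to 2025-08-29.
Applying '+60 days' to 2025-08-29: counting 60 days forward gives 2025-10-28.

2025-10-28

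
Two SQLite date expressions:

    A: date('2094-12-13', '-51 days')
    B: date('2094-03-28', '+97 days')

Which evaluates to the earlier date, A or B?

B

A = 2094-10-23.
B = 2094-07-03.
B is earlier.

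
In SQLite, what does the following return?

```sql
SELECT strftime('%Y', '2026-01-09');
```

2026

`%Y` extracts the 4-digit year: 2026.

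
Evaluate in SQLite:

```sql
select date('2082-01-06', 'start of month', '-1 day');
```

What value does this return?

2081-12-31

`start of month` rewinds 2082-01-06 to 2082-01-01.
Going back 1 day from 2082-01-01 reaches 2081-12-31 (last day of December, 31 days).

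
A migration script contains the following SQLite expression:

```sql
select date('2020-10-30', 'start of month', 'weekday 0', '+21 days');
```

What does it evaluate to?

2020-10-25

`start of month` rewinds 2020-10-30 to 2020-10-01.
`weekday 0` advances to the next Sunday; 2020-10-01 is a Thursday, so it moves forward to 2020-10-04.
Advancing 21 more days within October lands on 2020-10-25.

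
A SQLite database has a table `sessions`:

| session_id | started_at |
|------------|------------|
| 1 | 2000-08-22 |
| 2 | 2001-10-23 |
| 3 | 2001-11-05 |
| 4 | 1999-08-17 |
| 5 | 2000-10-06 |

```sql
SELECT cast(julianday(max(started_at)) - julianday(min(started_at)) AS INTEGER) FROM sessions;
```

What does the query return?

811

MIN = 1999-08-17, MAX = 2001-11-05.
14 days remain in August 1999 after the 17th (31 − 17).
Full months from September 1999 through October 2001 contribute their day counts.
Then 5 days into November 2001.
Total: 14 + 30 + 31 + 30 + 31 + 31 + 29 + 31 + 30 + 31 + 30 + 31 + 31 + 30 + 31 + 30 + 31 + 31 + 28 + 31 + 30 + 31 + 30 + 31 + 31 + 30 + 31 + 5 = 811.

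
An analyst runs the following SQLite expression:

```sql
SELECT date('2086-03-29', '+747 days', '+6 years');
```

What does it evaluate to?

Applying '+747 days' to 2086-03-29: counting 747 days forward gives 2088-04-14.
Adding +6 years to 2088-04-14 gives 2094-04-14.

2094-04-14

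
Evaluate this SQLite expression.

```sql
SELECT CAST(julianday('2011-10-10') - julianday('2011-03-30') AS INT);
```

194

1 day remains in March 2011 after the 30th (31 − 30).
Full months from April 2011 through September 2011 contribute their day counts.
Then 10 days into October 2011.
Total: 1 + 30 + 31 + 30 + 31 + 31 + 30 + 10 = 194.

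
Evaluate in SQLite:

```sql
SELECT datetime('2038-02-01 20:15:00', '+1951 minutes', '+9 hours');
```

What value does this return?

2038-02-03 13:46:00

1951 minutes = 32h 31m; +1951 minutes from 2038-02-01 20:15:00 is 2038-02-03 04:46:00 (crosses midnight).
+9 hours from 2038-02-03 04:46:00 is 2038-02-03 13:46:00.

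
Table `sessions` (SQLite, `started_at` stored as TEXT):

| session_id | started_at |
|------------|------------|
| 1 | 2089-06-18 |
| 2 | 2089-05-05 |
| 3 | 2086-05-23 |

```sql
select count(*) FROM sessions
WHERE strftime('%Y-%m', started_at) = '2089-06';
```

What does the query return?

1

Rows with year-month 2089-06: 2089-06-18 → 1.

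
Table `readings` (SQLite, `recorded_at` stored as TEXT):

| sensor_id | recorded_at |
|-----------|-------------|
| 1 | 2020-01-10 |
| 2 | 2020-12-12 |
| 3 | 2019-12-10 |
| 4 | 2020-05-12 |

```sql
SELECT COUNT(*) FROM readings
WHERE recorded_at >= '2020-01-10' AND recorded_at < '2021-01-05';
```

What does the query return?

3

Rows in [2020-01-10, 2021-01-05): 2020-01-10, 2020-12-12, 2020-05-12 → 3 rows.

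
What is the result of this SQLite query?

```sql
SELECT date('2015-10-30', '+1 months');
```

Adding +1 month to 2015-10-30 gives 2015-11-30.

2015-11-30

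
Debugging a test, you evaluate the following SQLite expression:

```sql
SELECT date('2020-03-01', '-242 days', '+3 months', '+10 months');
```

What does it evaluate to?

2020-08-03

Applying '-242 days' to 2020-03-01: counting 242 days back gives 2019-07-03.
Adding +3 months to 2019-07-03 gives 2019-10-03.
Adding +10 months to 2019-10-03 gives 2020-08-03.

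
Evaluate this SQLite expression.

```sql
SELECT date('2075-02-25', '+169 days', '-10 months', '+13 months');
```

Applying '+169 days' to 2075-02-25: counting 169 days forward gives 2075-08-13.
Adding -10 months to 2075-08-13 gives 2074-10-13.
Adding +13 months to 2074-10-13 gives 2075-11-13.

2075-11-13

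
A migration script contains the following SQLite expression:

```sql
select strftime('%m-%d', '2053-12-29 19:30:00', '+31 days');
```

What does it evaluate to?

First apply '+31 days': 2053-12-29 19:30:00 → 2054-01-29 19:30:00.
`%m-%d` extracts the month-day: 01-29.

01-29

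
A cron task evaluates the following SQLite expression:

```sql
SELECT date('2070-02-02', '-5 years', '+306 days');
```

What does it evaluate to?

Adding -5 years to 2070-02-02 gives 2065-02-02.
Applying '+306 days' to 2065-02-02: counting 306 days forward gives 2065-12-05.

2065-12-05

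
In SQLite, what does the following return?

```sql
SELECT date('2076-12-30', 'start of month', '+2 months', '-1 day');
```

`start of month` rewinds 2076-12-30 to 2076-12-01.
Adding +2 months to 2076-12-01 gives 2077-02-01.
Going back 1 day from 2077-02-01 reaches 2077-01-31 (last day of January, 31 days).

2077-01-31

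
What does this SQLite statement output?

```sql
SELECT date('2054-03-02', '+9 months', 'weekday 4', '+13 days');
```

2054-12-16

Adding +9 months to 2054-03-02 gives 2054-12-02.
`weekday 4` advances to the next Thursday; 2054-12-02 is a Wednesday, so it moves forward to 2054-12-03.
Advancing 13 more days within December lands on 2054-12-16.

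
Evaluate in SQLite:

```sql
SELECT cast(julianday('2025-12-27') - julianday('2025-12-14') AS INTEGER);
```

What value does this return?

Both dates are in December 2025: 27 − 14 = 13.

13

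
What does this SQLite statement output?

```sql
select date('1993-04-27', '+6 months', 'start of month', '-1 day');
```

1993-09-30

Adding +6 months to 1993-04-27 gives 1993-10-27.
`start of month` rewinds 1993-10-27 to 1993-10-01.
Going back 1 day from 1993-10-01 reaches 1993-09-30 (last day of September, 30 days).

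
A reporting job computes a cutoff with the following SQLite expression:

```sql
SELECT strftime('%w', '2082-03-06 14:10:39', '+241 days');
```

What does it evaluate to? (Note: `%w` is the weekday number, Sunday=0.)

1

First apply '+241 days': 2082-03-06 14:10:39 → 2082-11-02 14:10:39.
2082-11-02 is a Monday; with Sunday=0 that is 1.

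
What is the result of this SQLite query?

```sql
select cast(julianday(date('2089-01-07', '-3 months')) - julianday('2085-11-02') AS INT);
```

Adding -3 months to 2089-01-07 gives 2088-10-07.
28 days remain in November 2085 after the 2nd (30 − 2).
Full months from December 2085 through September 2088 contribute their day counts.
Then 7 days into October 2088.
Total: 28 + 31 + 31 + 28 + 31 + 30 + 31 + 30 + 31 + 31 + 30 + 31 + 30 + 31 + 31 + 28 + 31 + 30 + 31 + 30 + 31 + 31 + 30 + 31 + 30 + 31 + 31 + 29 + 31 + 30 + 31 + 30 + 31 + 31 + 30 + 7 = 1070.

1070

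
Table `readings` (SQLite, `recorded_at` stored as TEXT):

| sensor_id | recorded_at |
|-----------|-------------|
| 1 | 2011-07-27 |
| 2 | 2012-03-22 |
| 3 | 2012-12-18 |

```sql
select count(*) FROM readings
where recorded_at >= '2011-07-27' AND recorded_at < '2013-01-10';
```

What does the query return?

3

Rows in [2011-07-27, 2013-01-10): 2011-07-27, 2012-03-22, 2012-12-18 → 3 rows.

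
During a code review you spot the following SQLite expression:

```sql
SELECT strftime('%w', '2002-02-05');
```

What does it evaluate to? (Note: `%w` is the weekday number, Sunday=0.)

2002-02-05 is a Tuesday; with Sunday=0 that is 2.

2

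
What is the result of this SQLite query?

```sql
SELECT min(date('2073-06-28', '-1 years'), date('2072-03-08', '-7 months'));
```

date('2073-06-28', '-1 years') → 2072-06-28.
date('2072-03-08', '-7 months') → 2071-08-08.
Earlier of the two is 2071-08-08.

2071-08-08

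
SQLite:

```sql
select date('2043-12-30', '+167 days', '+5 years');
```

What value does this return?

2049-06-14

Applying '+167 days' to 2043-12-30: counting 167 days forward gives 2044-06-14.
Adding +5 years to 2044-06-14 gives 2049-06-14.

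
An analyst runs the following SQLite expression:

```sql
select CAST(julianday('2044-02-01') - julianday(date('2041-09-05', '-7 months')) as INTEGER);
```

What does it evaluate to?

1091

Adding -7 months to 2041-09-05 gives 2041-02-05.
23 days remain in February 2041 after the 5th (28 − 5).
Full months from March 2041 through January 2044 contribute their day counts.
Then 1 day into February 2044.
Total: 23 + 31 + 30 + 31 + 30 + 31 + 31 + 30 + 31 + 30 + 31 + 31 + 28 + 31 + 30 + 31 + 30 + 31 + 31 + 30 + 31 + 30 + 31 + 31 + 28 + 31 + 30 + 31 + 30 + 31 + 31 + 30 + 31 + 30 + 31 + 31 + 1 = 1091.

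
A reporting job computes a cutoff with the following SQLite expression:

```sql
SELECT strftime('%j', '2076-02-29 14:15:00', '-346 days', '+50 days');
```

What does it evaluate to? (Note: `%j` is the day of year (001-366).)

First apply '-346 days', '+50 days': 2076-02-29 14:15:00 → 2075-05-09 14:15:00.
Day-of-year for 2075-05-09: days since 2075-01-01 inclusive = 129, zero-padded to 129.

129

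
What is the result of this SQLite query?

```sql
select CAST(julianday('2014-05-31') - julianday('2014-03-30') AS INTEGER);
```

1 day remains in March 2014 after the 30th (31 − 30).
April 2014: 30 days.
Then 31 days into May 2014.
Total: 1 + 30 + 31 = 62.

62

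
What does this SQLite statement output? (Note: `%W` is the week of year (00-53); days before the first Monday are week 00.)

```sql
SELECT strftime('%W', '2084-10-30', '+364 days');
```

44

First apply '+364 days': 2084-10-30 → 2085-10-29.
2085-10-29 is a Monday. SQLite's %W counts Mondays since the year started; the result is 44.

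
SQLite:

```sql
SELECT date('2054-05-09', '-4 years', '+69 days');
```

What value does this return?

Adding -4 years to 2054-05-09 gives 2050-05-09.
Applying '+69 days' to 2050-05-09: counting 69 days forward gives 2050-07-17.

2050-07-17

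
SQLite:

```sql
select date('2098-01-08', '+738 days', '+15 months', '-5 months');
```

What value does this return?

Applying '+738 days' to 2098-01-08: counting 738 days forward gives 2100-01-16.
Adding +15 months to 2100-01-16 gives 2101-04-16.
Adding -5 months to 2101-04-16 gives 2100-11-16.

2100-11-16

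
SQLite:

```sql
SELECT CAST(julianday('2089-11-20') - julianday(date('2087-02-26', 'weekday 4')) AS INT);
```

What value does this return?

`weekday 4` advances to the next Thursday; 2087-02-26 is a Wednesday, so it moves forward to 2087-02-27.
1 day remains in February 2087 after the 27th (28 − 27).
Full months from March 2087 through October 2089 contribute their day counts.
Then 20 days into November 2089.
Total: 1 + 31 + 30 + 31 + 30 + 31 + 31 + 30 + 31 + 30 + 31 + 31 + 29 + 31 + 30 + 31 + 30 + 31 + 31 + 30 + 31 + 30 + 31 + 31 + 28 + 31 + 30 + 31 + 30 + 31 + 31 + 30 + 31 + 20 = 997.

997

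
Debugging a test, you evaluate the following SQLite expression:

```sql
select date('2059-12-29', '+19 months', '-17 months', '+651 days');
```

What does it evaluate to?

2061-12-11

Adding +19 months to 2059-12-29 gives 2061-07-29.
Adding -17 months to 2061-07-29 gives 2060-02-29.
Applying '+651 days' to 2060-02-29: counting 651 days forward gives 2061-12-11.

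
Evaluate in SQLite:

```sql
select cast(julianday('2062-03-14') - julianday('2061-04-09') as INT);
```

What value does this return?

339

21 days remain in April 2061 after the 9th (30 − 9).
Full months from May 2061 through February 2062 contribute their day counts.
Then 14 days into March 2062.
Total: 21 + 31 + 30 + 31 + 31 + 30 + 31 + 30 + 31 + 31 + 28 + 14 = 339.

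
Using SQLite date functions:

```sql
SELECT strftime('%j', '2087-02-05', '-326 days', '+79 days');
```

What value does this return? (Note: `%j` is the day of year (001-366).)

First apply '-326 days', '+79 days': 2087-02-05 → 2086-06-03.
Day-of-year for 2086-06-03: days since 2086-01-01 inclusive = 154, zero-padded to 154.

154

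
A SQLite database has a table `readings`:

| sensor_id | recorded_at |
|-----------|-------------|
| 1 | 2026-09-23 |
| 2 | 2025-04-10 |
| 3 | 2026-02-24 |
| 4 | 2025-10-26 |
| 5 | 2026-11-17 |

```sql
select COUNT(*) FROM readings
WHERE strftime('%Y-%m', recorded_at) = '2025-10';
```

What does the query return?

Rows with year-month 2025-10: 2025-10-26 → 1.

1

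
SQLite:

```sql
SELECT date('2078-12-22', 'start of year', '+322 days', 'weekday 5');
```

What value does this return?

`start of year` rewinds 2078-12-22 to 2078-01-01.
Applying '+322 days' to 2078-01-01: counting 322 days forward gives 2078-11-19.
`weekday 5` advances to the next Friday; 2078-11-19 is a Saturday, so it moves forward to 2078-11-25.

2078-11-25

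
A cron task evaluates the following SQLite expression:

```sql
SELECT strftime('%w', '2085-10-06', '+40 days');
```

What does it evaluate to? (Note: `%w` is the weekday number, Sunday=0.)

First apply '+40 days': 2085-10-06 → 2085-11-15.
2085-11-15 is a Thursday; with Sunday=0 that is 4.

4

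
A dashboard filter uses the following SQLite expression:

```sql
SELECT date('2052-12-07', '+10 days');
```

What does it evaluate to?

Advancing 10 more days within December lands on 2052-12-17.

2052-12-17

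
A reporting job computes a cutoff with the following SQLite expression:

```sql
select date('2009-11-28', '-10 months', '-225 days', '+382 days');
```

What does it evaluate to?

2009-07-04

Adding -10 months to 2009-11-28 gives 2009-01-28.
Applying '-225 days' to 2009-01-28: counting 225 days back gives 2008-06-17.
Applying '+382 days' to 2008-06-17: counting 382 days forward gives 2009-07-04.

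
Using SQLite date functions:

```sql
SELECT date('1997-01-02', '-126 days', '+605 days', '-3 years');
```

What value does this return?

1995-04-26

Applying '-126 days' to 1997-01-02: counting 126 days back gives 1996-08-29.
Applying '+605 days' to 1996-08-29: counting 605 days forward gives 1998-04-26.
Adding -3 years to 1998-04-26 gives 1995-04-26.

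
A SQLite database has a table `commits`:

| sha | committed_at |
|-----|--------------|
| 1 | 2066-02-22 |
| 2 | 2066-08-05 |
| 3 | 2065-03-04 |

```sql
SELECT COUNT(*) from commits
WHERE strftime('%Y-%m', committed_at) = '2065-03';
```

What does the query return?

1

Rows with year-month 2065-03: 2065-03-04 → 1.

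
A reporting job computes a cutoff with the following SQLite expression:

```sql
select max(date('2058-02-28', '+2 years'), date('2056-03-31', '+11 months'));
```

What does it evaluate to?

2060-02-28

date('2058-02-28', '+2 years') → 2060-02-28.
date('2056-03-31', '+11 months') → 2057-03-03.
Later of the two is 2060-02-28.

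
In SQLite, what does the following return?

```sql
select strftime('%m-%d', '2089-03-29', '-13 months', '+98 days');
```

06-06

First apply '-13 months', '+98 days': 2089-03-29 → 2088-06-06.
`%m-%d` extracts the month-day: 06-06.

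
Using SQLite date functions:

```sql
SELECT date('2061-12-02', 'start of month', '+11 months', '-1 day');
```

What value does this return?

2062-10-31

`start of month` rewinds 2061-12-02 to 2061-12-01.
Adding +11 months to 2061-12-01 gives 2062-11-01.
Going back 1 day from 2062-11-01 reaches 2062-10-31 (last day of October, 31 days).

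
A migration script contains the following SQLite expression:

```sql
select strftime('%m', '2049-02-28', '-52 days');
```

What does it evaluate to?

First apply '-52 days': 2049-02-28 → 2049-01-07.
`%m` extracts the 2-digit month (01-12): 01.

01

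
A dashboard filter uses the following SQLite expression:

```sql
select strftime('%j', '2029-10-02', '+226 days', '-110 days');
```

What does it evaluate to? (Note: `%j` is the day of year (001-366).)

First apply '+226 days', '-110 days': 2029-10-02 → 2030-01-26.
Day-of-year for 2030-01-26: days since 2030-01-01 inclusive = 26, zero-padded to 026.

026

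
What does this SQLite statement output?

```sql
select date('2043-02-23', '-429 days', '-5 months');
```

2041-07-21

Applying '-429 days' to 2043-02-23: counting 429 days back gives 2041-12-21.
Adding -5 months to 2041-12-21 gives 2041-07-21.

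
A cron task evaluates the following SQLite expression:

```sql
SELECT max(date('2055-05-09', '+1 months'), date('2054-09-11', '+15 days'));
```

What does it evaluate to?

2055-06-09

date('2055-05-09', '+1 months') → 2055-06-09.
date('2054-09-11', '+15 days') → 2054-09-26.
Later of the two is 2055-06-09.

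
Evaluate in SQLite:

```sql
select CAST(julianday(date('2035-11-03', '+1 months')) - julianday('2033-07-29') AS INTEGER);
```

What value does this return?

857

Adding +1 month to 2035-11-03 gives 2035-12-03.
2 days remain in July 2033 after the 29th (31 − 29).
Full months from August 2033 through November 2035 contribute their day counts.
Then 3 days into December 2035.
Total: 2 + 31 + 30 + 31 + 30 + 31 + 31 + 28 + 31 + 30 + 31 + 30 + 31 + 31 + 30 + 31 + 30 + 31 + 31 + 28 + 31 + 30 + 31 + 30 + 31 + 31 + 30 + 31 + 30 + 3 = 857.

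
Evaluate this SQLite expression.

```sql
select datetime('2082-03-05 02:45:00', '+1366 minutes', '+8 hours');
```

1366 minutes = 22h 46m; +1366 minutes from 2082-03-05 02:45:00 is 2082-03-06 01:31:00 (crosses midnight).
+8 hours from 2082-03-06 01:31:00 is 2082-03-06 09:31:00.

2082-03-06 09:31:00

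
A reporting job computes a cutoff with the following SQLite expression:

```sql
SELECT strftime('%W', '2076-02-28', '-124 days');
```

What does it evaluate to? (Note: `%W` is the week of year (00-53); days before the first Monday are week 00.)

42

First apply '-124 days': 2076-02-28 → 2075-10-27.
2075-10-27 is a Sunday. SQLite's %W counts Mondays since the year started; the result is 42.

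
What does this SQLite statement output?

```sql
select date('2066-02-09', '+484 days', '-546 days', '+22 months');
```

Applying '+484 days' to 2066-02-09: counting 484 days forward gives 2067-06-08.
Applying '-546 days' to 2067-06-08: counting 546 days back gives 2065-12-09.
Adding +22 months to 2065-12-09 gives 2067-10-09.

2067-10-09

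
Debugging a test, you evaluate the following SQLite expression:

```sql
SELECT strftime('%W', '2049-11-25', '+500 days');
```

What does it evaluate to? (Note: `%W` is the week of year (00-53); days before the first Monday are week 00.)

14

First apply '+500 days': 2049-11-25 → 2051-04-09.
2051-04-09 is a Sunday. SQLite's %W counts Mondays since the year started; the result is 14.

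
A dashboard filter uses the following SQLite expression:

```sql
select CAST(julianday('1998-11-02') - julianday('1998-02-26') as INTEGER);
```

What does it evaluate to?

2 days remain in February 1998 after the 26th (28 − 26).
Full months from March 1998 through October 1998 contribute their day counts.
Then 2 days into November 1998.
Total: 2 + 31 + 30 + 31 + 30 + 31 + 31 + 30 + 31 + 2 = 249.

249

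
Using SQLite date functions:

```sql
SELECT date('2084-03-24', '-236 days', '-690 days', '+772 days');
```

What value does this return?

Applying '-236 days' to 2084-03-24: counting 236 days back gives 2083-08-01.
Applying '-690 days' to 2083-08-01: counting 690 days back gives 2081-09-10.
Applying '+772 days' to 2081-09-10: counting 772 days forward gives 2083-10-22.

2083-10-22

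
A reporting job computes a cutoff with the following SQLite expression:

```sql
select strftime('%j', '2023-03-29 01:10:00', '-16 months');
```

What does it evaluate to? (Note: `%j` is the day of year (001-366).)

First apply '-16 months': 2023-03-29 01:10:00 → 2021-11-29 01:10:00.
Day-of-year for 2021-11-29: days since 2021-01-01 inclusive = 333, zero-padded to 333.

333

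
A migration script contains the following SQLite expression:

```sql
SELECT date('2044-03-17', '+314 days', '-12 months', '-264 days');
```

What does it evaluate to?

2043-05-06

Applying '+314 days' to 2044-03-17: counting 314 days forward gives 2045-01-25.
Adding -12 months to 2045-01-25 gives 2044-01-25.
Applying '-264 days' to 2044-01-25: counting 264 days back gives 2043-05-06.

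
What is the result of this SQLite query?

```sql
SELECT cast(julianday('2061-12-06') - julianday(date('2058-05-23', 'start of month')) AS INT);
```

`start of month` rewinds 2058-05-23 to 2058-05-01.
30 days remain in May 2058 after the 1st (31 − 1).
Full months from June 2058 through November 2061 contribute their day counts.
Then 6 days into December 2061.
Total: 30 + 30 + 31 + 31 + 30 + 31 + 30 + 31 + 31 + 28 + 31 + 30 + 31 + 30 + 31 + 31 + 30 + 31 + 30 + 31 + 31 + 29 + 31 + 30 + 31 + 30 + 31 + 31 + 30 + 31 + 30 + 31 + 31 + 28 + 31 + 30 + 31 + 30 + 31 + 31 + 30 + 31 + 30 + 6 = 1315.

1315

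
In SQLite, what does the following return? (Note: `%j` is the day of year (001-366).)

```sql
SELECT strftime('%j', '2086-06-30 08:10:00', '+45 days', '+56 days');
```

282

First apply '+45 days', '+56 days': 2086-06-30 08:10:00 → 2086-10-09 08:10:00.
Day-of-year for 2086-10-09: days since 2086-01-01 inclusive = 282, zero-padded to 282.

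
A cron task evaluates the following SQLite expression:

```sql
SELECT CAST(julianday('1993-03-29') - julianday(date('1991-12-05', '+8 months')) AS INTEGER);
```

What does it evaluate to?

Adding +8 months to 1991-12-05 gives 1992-08-05.
26 days remain in August 1992 after the 5th (31 − 5).
Full months from September 1992 through February 1993 contribute their day counts.
Then 29 days into March 1993.
Total: 26 + 30 + 31 + 30 + 31 + 31 + 28 + 29 = 236.

236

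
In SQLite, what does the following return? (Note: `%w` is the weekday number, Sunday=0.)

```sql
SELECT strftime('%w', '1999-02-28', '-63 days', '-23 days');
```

First apply '-63 days', '-23 days': 1999-02-28 → 1998-12-04.
1998-12-04 is a Friday; with Sunday=0 that is 5.

5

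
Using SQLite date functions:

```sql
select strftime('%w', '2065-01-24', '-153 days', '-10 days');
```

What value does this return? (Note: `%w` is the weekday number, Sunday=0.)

First apply '-153 days', '-10 days': 2065-01-24 → 2064-08-14.
2064-08-14 is a Thursday; with Sunday=0 that is 4.

4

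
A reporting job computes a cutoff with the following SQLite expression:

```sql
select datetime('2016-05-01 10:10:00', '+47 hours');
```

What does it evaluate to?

2016-05-03 09:10:00

+47 hours from 2016-05-01 10:10:00 is 2016-05-03 09:10:00 (crosses midnight).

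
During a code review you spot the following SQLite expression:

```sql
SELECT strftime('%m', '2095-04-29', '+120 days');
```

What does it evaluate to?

08

First apply '+120 days': 2095-04-29 → 2095-08-27.
`%m` extracts the 2-digit month (01-12): 08.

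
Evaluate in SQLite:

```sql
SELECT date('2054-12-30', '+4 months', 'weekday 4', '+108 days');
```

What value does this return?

2055-08-22

Adding +4 months to 2054-12-30 gives 2055-04-30.
`weekday 4` advances to the next Thursday; 2055-04-30 is a Friday, so it moves forward to 2055-05-06.
Applying '+108 days' to 2055-05-06: counting 108 days forward gives 2055-08-22.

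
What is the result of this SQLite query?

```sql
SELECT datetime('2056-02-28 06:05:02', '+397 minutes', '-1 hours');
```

2056-02-28 11:42:02

397 minutes = 6h 37m; +397 minutes from 2056-02-28 06:05:02 is 2056-02-28 12:42:02.
-1 hours from 2056-02-28 12:42:02 is 2056-02-28 11:42:02.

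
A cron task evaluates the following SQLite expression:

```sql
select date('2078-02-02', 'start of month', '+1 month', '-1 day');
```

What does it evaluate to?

2078-02-28

`start of month` rewinds 2078-02-02 to 2078-02-01.
Adding +1 month to 2078-02-01 gives 2078-03-01.
Going back 1 day from 2078-03-01 reaches 2078-02-28 (last day of February, 28 days).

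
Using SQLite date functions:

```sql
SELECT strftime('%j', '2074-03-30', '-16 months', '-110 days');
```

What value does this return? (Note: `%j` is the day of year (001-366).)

First apply '-16 months', '-110 days': 2074-03-30 → 2072-08-12.
Day-of-year for 2072-08-12: days since 2072-01-01 inclusive = 225, zero-padded to 225.

225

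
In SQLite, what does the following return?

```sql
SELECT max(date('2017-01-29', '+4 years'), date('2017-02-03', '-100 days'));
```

2021-01-29

date('2017-01-29', '+4 years') → 2021-01-29.
date('2017-02-03', '-100 days') → 2016-10-26.
Later of the two is 2021-01-29.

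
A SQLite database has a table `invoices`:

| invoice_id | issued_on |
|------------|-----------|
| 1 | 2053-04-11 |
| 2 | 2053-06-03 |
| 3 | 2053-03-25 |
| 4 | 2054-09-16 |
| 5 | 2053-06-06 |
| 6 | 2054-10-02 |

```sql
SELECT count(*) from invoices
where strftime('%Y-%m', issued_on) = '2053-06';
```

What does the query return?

Rows with year-month 2053-06: 2053-06-03, 2053-06-06 → 2.

2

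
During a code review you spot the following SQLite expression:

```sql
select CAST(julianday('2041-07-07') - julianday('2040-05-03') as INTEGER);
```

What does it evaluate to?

28 days remain in May 2040 after the 3rd (31 − 3).
Full months from June 2040 through June 2041 contribute their day counts.
Then 7 days into July 2041.
Total: 28 + 30 + 31 + 31 + 30 + 31 + 30 + 31 + 31 + 28 + 31 + 30 + 31 + 30 + 7 = 430.

430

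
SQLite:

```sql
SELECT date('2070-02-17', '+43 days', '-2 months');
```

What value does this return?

Applying '+43 days' to 2070-02-17: counting 43 days forward gives 2070-04-01.
Adding -2 months to 2070-04-01 gives 2070-02-01.

2070-02-01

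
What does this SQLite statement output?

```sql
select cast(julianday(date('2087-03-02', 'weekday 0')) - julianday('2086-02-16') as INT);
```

379

`weekday 0` advances to the next Sunday; 2087-03-02 is already a Sunday, so it stays at 2087-03-02.
12 days remain in February 2086 after the 16th (28 − 16).
Full months from March 2086 through February 2087 contribute their day counts.
Then 2 days into March 2087.
Total: 12 + 31 + 30 + 31 + 30 + 31 + 31 + 30 + 31 + 30 + 31 + 31 + 28 + 2 = 379.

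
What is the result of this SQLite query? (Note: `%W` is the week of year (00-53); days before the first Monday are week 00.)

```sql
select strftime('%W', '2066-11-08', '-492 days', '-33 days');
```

First apply '-492 days', '-33 days': 2066-11-08 → 2065-06-01.
2065-06-01 is a Monday. SQLite's %W counts Mondays since the year started; the result is 22.

22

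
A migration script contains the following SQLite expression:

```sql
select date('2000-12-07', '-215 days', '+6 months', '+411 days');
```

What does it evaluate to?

2001-12-22

Applying '-215 days' to 2000-12-07: counting 215 days back gives 2000-05-06.
Adding +6 months to 2000-05-06 gives 2000-11-06.
Applying '+411 days' to 2000-11-06: counting 411 days forward gives 2001-12-22.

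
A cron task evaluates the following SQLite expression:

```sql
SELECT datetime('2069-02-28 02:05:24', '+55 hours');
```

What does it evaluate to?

2069-03-02 09:05:24

+55 hours from 2069-02-28 02:05:24 is 2069-03-02 09:05:24 (crosses midnight).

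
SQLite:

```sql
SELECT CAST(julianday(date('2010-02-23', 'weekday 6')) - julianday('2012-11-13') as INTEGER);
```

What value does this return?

`weekday 6` advances to the next Saturday; 2010-02-23 is a Tuesday, so it moves forward to 2010-02-27.
1 day remains in February 2010 after the 27th (28 − 27).
Full months from March 2010 through October 2012 contribute their day counts.
Then 13 days into November 2012.
Total: 1 + 31 + 30 + 31 + 30 + 31 + 31 + 30 + 31 + 30 + 31 + 31 + 28 + 31 + 30 + 31 + 30 + 31 + 31 + 30 + 31 + 30 + 31 + 31 + 29 + 31 + 30 + 31 + 30 + 31 + 31 + 30 + 31 + 13 = 990.
The subtraction is earlier − later, so the result is −990 → -990.

-990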